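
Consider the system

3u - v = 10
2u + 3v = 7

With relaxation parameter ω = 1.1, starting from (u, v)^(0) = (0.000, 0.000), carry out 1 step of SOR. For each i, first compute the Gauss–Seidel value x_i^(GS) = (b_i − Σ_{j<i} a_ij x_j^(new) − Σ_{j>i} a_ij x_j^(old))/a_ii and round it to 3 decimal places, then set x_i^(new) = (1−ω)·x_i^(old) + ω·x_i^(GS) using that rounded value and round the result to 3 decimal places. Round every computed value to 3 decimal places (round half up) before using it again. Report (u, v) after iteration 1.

Iteration 1:
  u: GS value = (10 - (-1)·0.000) / (3) = 3.333;  u ← (1−ω)·0.000 + ω·3.333 = 3.666
  v: GS value = (7 - (2)·3.666) / (3) = -0.111;  v ← (1−ω)·0.000 + ω·-0.111 = -0.122

(3.666, -0.122)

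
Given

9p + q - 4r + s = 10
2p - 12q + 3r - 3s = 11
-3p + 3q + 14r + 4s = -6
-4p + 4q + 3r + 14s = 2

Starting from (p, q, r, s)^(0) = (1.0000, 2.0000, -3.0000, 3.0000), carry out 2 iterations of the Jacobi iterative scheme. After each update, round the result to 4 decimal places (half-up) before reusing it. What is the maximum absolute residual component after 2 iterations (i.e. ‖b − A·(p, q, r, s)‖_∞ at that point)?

5.4107

Iteration 1:
  p = (10 - (1)·2.0000 - (-4)·-3.0000 - (1)·3.0000) / (9) = -0.7778
  q = (11 - (2)·1.0000 - (3)·-3.0000 - (-3)·3.0000) / (-12) = -2.2500
  r = (-6 - (-3)·1.0000 - (3)·2.0000 - (4)·3.0000) / (14) = -1.5000
  s = (2 - (-4)·1.0000 - (4)·2.0000 - (3)·-3.0000) / (14) = 0.5000
Iteration 2:
  p = (10 - (1)·-2.2500 - (-4)·-1.5000 - (1)·0.5000) / (9) = 0.6389
  q = (11 - (2)·-0.7778 - (3)·-1.5000 - (-3)·0.5000) / (-12) = -1.5463
  r = (-6 - (-3)·-0.7778 - (3)·-2.2500 - (4)·0.5000) / (14) = -0.2560
  s = (2 - (-4)·-0.7778 - (4)·-2.2500 - (3)·-1.5000) / (14) = 0.8849
Residual b − A·x = (3.8873, -5.4107, 0.6000, -0.8798); ∞-norm = 5.4107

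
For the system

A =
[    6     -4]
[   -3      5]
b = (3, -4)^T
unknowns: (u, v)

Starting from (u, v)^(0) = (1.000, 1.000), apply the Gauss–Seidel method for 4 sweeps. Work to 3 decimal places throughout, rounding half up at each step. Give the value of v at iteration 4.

Iteration 1:
  u = (3 - (-4)·1.000) / (6) = 1.167
  v = (-4 - (-3)·1.167) / (5) = -0.100
Iteration 2:
  u = (3 - (-4)·-0.100) / (6) = 0.433
  v = (-4 - (-3)·0.433) / (5) = -0.540
Iteration 3:
  u = (3 - (-4)·-0.540) / (6) = 0.140
  v = (-4 - (-3)·0.140) / (5) = -0.716
Iteration 4:
  u = (3 - (-4)·-0.716) / (6) = 0.023
  v = (-4 - (-3)·0.023) / (5) = -0.786

-0.786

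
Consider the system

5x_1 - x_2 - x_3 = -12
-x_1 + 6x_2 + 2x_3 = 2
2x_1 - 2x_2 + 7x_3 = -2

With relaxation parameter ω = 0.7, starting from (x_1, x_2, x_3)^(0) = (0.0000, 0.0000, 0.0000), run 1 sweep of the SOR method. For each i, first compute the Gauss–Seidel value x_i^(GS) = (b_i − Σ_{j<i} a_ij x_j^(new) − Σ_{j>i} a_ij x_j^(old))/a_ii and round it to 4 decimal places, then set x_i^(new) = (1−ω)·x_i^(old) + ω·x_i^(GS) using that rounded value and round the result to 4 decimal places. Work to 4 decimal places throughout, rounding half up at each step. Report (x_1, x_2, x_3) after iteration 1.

Iteration 1:
  x_1: GS value = (-12 - (-1)·0.0000 - (-1)·0.0000) / (5) = -2.4000;  x_1 ← (1−ω)·0.0000 + ω·-2.4000 = -1.6800
  x_2: GS value = (2 - (-1)·-1.6800 - (2)·0.0000) / (6) = 0.0533;  x_2 ← (1−ω)·0.0000 + ω·0.0533 = 0.0373
  x_3: GS value = (-2 - (2)·-1.6800 - (-2)·0.0373) / (7) = 0.2049;  x_3 ← (1−ω)·0.0000 + ω·0.2049 = 0.1434

(-1.6800, 0.0373, 0.1434)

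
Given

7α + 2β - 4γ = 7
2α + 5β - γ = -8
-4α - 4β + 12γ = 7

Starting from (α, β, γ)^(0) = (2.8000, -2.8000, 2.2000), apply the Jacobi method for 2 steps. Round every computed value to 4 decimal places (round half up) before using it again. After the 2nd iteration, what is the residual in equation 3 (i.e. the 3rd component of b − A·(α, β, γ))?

Iteration 1:
  α = (7 - (2)·-2.8000 - (-4)·2.2000) / (7) = 3.0571
  β = (-8 - (2)·2.8000 - (-1)·2.2000) / (5) = -2.2800
  γ = (7 - (-4)·2.8000 - (-4)·-2.8000) / (12) = 0.5833
Iteration 2:
  α = (7 - (2)·-2.2800 - (-4)·0.5833) / (7) = 1.9847
  β = (-8 - (2)·3.0571 - (-1)·0.5833) / (5) = -2.7062
  γ = (7 - (-4)·3.0571 - (-4)·-2.2800) / (12) = 0.8424
Residual b − A·x = (1.8891, 2.4040, -5.9948)

-5.9948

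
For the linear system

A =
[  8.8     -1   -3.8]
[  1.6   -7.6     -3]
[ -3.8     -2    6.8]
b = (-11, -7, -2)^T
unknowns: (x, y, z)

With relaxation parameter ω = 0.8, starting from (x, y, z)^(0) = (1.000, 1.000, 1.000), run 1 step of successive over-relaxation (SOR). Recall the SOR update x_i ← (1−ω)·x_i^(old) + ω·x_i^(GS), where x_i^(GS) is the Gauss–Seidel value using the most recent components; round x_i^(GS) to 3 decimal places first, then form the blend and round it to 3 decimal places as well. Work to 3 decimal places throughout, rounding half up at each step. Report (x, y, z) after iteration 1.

Iteration 1:
  x: GS value = (-11 - (-1)·1.000 - (-3.8)·1.000) / (8.8) = -0.705;  x ← (1−ω)·1.000 + ω·-0.705 = -0.364
  y: GS value = (-7 - (1.6)·-0.364 - (-3)·1.000) / (-7.6) = 0.450;  y ← (1−ω)·1.000 + ω·0.450 = 0.560
  z: GS value = (-2 - (-3.8)·-0.364 - (-2)·0.560) / (6.8) = -0.333;  z ← (1−ω)·1.000 + ω·-0.333 = -0.066

(-0.364, 0.560, -0.066)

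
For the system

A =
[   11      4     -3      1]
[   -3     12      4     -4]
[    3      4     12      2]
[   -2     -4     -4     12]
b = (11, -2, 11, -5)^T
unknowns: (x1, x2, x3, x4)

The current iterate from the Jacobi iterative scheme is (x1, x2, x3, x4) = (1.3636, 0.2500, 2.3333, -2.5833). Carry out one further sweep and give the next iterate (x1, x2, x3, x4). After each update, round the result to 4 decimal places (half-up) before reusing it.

One sweep:
  x1 = (11 - (4)·0.2500 - (-3)·2.3333 - (1)·-2.5833) / (11) = 1.7803
  x2 = (-2 - (-3)·1.3636 - (4)·2.3333 - (-4)·-2.5833) / (12) = -1.4646
  x3 = (11 - (3)·1.3636 - (4)·0.2500 - (2)·-2.5833) / (12) = 0.9230
  x4 = (-5 - (-2)·1.3636 - (-4)·0.2500 - (-4)·2.3333) / (12) = 0.6717

(1.7803, -1.4646, 0.9230, 0.6717)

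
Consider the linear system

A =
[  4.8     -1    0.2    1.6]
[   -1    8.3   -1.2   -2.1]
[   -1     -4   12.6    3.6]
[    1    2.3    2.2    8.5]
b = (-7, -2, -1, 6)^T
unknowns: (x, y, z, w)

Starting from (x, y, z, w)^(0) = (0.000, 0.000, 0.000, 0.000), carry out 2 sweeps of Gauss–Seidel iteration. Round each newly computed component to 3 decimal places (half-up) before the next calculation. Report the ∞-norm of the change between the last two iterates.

Iteration 1:
  x = (-7 - (-1)·0.000 - (0.2)·0.000 - (1.6)·0.000) / (4.8) = -1.458
  y = (-2 - (-1)·-1.458 - (-1.2)·0.000 - (-2.1)·0.000) / (8.3) = -0.417
  z = (-1 - (-1)·-1.458 - (-4)·-0.417 - (3.6)·0.000) / (12.6) = -0.327
  w = (6 - (1)·-1.458 - (2.3)·-0.417 - (2.2)·-0.327) / (8.5) = 1.075
Iteration 2:
  x = (-7 - (-1)·-0.417 - (0.2)·-0.327 - (1.6)·1.075) / (4.8) = -1.890
  y = (-2 - (-1)·-1.890 - (-1.2)·-0.327 - (-2.1)·1.075) / (8.3) = -0.244
  z = (-1 - (-1)·-1.890 - (-4)·-0.244 - (3.6)·1.075) / (12.6) = -0.614
  w = (6 - (1)·-1.890 - (2.3)·-0.244 - (2.2)·-0.614) / (8.5) = 1.153
Change: (-0.432, 0.173, -0.287, 0.078) → max |·| = 0.432

0.432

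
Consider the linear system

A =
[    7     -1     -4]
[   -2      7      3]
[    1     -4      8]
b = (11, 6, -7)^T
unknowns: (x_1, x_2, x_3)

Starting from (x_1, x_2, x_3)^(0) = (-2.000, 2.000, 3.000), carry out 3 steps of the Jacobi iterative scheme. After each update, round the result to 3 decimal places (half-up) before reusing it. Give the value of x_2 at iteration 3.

2.107

Iteration 1:
  x_1 = (11 - (-1)·2.000 - (-4)·3.000) / (7) = 3.571
  x_2 = (6 - (-2)·-2.000 - (3)·3.000) / (7) = -1.000
  x_3 = (-7 - (1)·-2.000 - (-4)·2.000) / (8) = 0.375
Iteration 2:
  x_1 = (11 - (-1)·-1.000 - (-4)·0.375) / (7) = 1.643
  x_2 = (6 - (-2)·3.571 - (3)·0.375) / (7) = 1.717
  x_3 = (-7 - (1)·3.571 - (-4)·-1.000) / (8) = -1.821
Iteration 3:
  x_1 = (11 - (-1)·1.717 - (-4)·-1.821) / (7) = 0.776
  x_2 = (6 - (-2)·1.643 - (3)·-1.821) / (7) = 2.107
  x_3 = (-7 - (1)·1.643 - (-4)·1.717) / (8) = -0.222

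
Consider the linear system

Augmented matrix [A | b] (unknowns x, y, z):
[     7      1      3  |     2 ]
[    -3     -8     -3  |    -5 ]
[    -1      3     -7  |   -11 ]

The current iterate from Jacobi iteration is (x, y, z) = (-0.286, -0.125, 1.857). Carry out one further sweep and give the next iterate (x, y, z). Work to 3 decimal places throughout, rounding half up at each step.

(-0.492, 0.036, 1.559)

One sweep:
  x = (2 - (1)·-0.125 - (3)·1.857) / (7) = -0.492
  y = (-5 - (-3)·-0.286 - (-3)·1.857) / (-8) = 0.036
  z = (-11 - (-1)·-0.286 - (3)·-0.125) / (-7) = 1.559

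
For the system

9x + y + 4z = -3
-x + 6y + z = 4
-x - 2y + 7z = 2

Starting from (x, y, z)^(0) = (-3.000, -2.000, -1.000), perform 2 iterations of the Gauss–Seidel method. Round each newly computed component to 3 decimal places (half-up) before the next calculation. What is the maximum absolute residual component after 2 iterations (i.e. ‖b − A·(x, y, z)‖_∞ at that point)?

1.520

Iteration 1:
  x = (-3 - (1)·-2.000 - (4)·-1.000) / (9) = 0.333
  y = (4 - (-1)·0.333 - (1)·-1.000) / (6) = 0.889
  z = (2 - (-1)·0.333 - (-2)·0.889) / (7) = 0.587
Iteration 2:
  x = (-3 - (1)·0.889 - (4)·0.587) / (9) = -0.693
  y = (4 - (-1)·-0.693 - (1)·0.587) / (6) = 0.453
  z = (2 - (-1)·-0.693 - (-2)·0.453) / (7) = 0.316
Residual b − A·x = (1.520, 0.273, 0.001); ∞-norm = 1.520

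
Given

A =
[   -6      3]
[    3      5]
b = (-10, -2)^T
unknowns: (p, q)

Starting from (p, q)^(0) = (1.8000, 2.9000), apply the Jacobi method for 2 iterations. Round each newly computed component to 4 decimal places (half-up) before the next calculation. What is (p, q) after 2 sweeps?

(0.9267, -2.2700)

Iteration 1:
  p = (-10 - (3)·2.9000) / (-6) = 3.1167
  q = (-2 - (3)·1.8000) / (5) = -1.4800
Iteration 2:
  p = (-10 - (3)·-1.4800) / (-6) = 0.9267
  q = (-2 - (3)·3.1167) / (5) = -2.2700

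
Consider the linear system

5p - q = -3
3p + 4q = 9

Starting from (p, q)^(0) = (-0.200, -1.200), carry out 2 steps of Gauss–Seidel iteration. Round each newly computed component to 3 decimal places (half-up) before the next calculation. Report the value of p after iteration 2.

-0.024

Iteration 1:
  p = (-3 - (-1)·-1.200) / (5) = -0.840
  q = (9 - (3)·-0.840) / (4) = 2.880
Iteration 2:
  p = (-3 - (-1)·2.880) / (5) = -0.024
  q = (9 - (3)·-0.024) / (4) = 2.268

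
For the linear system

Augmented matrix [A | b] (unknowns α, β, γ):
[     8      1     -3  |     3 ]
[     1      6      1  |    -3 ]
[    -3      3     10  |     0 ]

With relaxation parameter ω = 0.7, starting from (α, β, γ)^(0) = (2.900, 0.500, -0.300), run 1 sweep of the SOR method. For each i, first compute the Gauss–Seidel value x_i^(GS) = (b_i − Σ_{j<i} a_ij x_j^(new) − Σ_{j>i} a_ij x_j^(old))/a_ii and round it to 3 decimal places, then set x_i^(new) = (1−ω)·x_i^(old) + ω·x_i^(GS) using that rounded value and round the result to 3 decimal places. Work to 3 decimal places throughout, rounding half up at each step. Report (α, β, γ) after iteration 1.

(1.010, -0.283, 0.182)

Iteration 1:
  α: GS value = (3 - (1)·0.500 - (-3)·-0.300) / (8) = 0.200;  α ← (1−ω)·2.900 + ω·0.200 = 1.010
  β: GS value = (-3 - (1)·1.010 - (1)·-0.300) / (6) = -0.618;  β ← (1−ω)·0.500 + ω·-0.618 = -0.283
  γ: GS value = (0 - (-3)·1.010 - (3)·-0.283) / (10) = 0.388;  γ ← (1−ω)·-0.300 + ω·0.388 = 0.182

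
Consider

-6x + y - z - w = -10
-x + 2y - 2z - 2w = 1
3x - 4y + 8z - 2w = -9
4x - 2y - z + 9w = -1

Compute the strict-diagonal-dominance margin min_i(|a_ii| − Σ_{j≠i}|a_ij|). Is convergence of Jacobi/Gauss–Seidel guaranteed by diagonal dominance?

row 1: |-6| − (1+1+1) = 3
row 2: |2| − (1+2+2) = -3
row 3: |8| − (3+4+2) = -1
row 4: |9| − (4+2+1) = 2
minimum over rows = -3 → not strictly diagonally dominant

-3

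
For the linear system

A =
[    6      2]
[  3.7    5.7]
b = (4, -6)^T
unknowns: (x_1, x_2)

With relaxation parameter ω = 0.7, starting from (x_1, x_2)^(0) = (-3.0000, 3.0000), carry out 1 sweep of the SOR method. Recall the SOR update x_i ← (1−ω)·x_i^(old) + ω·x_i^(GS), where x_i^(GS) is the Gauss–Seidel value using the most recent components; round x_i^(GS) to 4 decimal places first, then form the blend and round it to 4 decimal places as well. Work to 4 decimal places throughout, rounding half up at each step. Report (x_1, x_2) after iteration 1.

(-1.1333, 0.6781)

Iteration 1:
  x_1: GS value = (4 - (2)·3.0000) / (6) = -0.3333;  x_1 ← (1−ω)·-3.0000 + ω·-0.3333 = -1.1333
  x_2: GS value = (-6 - (3.7)·-1.1333) / (5.7) = -0.3170;  x_2 ← (1−ω)·3.0000 + ω·-0.3170 = 0.6781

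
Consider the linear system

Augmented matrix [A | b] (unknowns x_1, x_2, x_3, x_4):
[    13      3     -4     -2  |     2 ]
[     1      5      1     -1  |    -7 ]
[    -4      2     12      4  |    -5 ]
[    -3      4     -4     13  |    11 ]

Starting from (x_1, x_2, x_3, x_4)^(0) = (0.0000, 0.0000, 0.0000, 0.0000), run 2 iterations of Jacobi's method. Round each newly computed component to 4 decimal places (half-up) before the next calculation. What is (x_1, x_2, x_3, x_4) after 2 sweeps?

Iteration 1:
  x_1 = (2 - (3)·0.0000 - (-4)·0.0000 - (-2)·0.0000) / (13) = 0.1538
  x_2 = (-7 - (1)·0.0000 - (1)·0.0000 - (-1)·0.0000) / (5) = -1.4000
  x_3 = (-5 - (-4)·0.0000 - (2)·0.0000 - (4)·0.0000) / (12) = -0.4167
  x_4 = (11 - (-3)·0.0000 - (4)·0.0000 - (-4)·0.0000) / (13) = 0.8462
Iteration 2:
  x_1 = (2 - (3)·-1.4000 - (-4)·-0.4167 - (-2)·0.8462) / (13) = 0.4789
  x_2 = (-7 - (1)·0.1538 - (1)·-0.4167 - (-1)·0.8462) / (5) = -1.1782
  x_3 = (-5 - (-4)·0.1538 - (2)·-1.4000 - (4)·0.8462) / (12) = -0.4141
  x_4 = (11 - (-3)·0.1538 - (4)·-1.4000 - (-4)·-0.4167) / (13) = 1.1842

(0.4789, -1.1782, -0.4141, 1.1842)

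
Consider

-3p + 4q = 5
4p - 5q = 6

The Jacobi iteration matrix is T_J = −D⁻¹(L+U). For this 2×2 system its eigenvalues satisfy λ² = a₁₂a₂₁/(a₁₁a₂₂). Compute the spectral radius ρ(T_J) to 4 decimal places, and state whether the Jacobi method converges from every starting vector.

1.0328

a₁₂a₂₁/(a₁₁a₂₂) = (4)·(4) / ((-3)·(-5)) = 1.066667
ρ = √|1.066667| = √1.066667 = 1.0328
ρ > 1, so Jacobi diverges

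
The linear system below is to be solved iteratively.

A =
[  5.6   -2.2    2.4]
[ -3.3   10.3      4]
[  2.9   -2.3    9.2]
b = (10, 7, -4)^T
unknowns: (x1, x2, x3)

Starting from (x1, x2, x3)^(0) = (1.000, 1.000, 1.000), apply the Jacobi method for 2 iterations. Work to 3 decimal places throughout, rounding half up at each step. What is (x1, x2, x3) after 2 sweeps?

(2.240, 1.434, -0.833)

Iteration 1:
  x1 = (10 - (-2.2)·1.000 - (2.4)·1.000) / (5.6) = 1.750
  x2 = (7 - (-3.3)·1.000 - (4)·1.000) / (10.3) = 0.612
  x3 = (-4 - (2.9)·1.000 - (-2.3)·1.000) / (9.2) = -0.500
Iteration 2:
  x1 = (10 - (-2.2)·0.612 - (2.4)·-0.500) / (5.6) = 2.240
  x2 = (7 - (-3.3)·1.750 - (4)·-0.500) / (10.3) = 1.434
  x3 = (-4 - (2.9)·1.750 - (-2.3)·0.612) / (9.2) = -0.833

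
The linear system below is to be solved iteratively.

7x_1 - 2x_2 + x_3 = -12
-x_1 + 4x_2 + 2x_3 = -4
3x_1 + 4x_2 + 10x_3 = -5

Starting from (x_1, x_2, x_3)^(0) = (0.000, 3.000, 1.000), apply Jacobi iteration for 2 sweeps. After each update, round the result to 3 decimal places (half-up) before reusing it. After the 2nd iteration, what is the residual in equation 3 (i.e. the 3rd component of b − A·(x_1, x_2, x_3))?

Iteration 1:
  x_1 = (-12 - (-2)·3.000 - (1)·1.000) / (7) = -1.000
  x_2 = (-4 - (-1)·0.000 - (2)·1.000) / (4) = -1.500
  x_3 = (-5 - (3)·0.000 - (4)·3.000) / (10) = -1.700
Iteration 2:
  x_1 = (-12 - (-2)·-1.500 - (1)·-1.700) / (7) = -1.900
  x_2 = (-4 - (-1)·-1.000 - (2)·-1.700) / (4) = -0.400
  x_3 = (-5 - (3)·-1.000 - (4)·-1.500) / (10) = 0.400
Residual b − A·x = (0.100, -5.100, -1.700)

-1.700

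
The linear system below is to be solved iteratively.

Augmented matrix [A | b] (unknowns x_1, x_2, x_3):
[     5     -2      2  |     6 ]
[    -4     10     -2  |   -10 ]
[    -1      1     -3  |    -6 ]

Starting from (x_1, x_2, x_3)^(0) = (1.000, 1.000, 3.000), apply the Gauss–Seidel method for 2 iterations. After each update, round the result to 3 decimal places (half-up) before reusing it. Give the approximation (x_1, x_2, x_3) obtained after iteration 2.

Iteration 1:
  x_1 = (6 - (-2)·1.000 - (2)·3.000) / (5) = 0.400
  x_2 = (-10 - (-4)·0.400 - (-2)·3.000) / (10) = -0.240
  x_3 = (-6 - (-1)·0.400 - (1)·-0.240) / (-3) = 1.787
Iteration 2:
  x_1 = (6 - (-2)·-0.240 - (2)·1.787) / (5) = 0.389
  x_2 = (-10 - (-4)·0.389 - (-2)·1.787) / (10) = -0.487
  x_3 = (-6 - (-1)·0.389 - (1)·-0.487) / (-3) = 1.708

(0.389, -0.487, 1.708)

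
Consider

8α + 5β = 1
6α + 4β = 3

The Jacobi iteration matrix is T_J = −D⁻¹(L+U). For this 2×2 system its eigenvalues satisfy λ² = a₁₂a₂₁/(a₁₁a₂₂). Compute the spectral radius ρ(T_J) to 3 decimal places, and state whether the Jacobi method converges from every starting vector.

0.968

a₁₂a₂₁/(a₁₁a₂₂) = (5)·(6) / ((8)·(4)) = 0.937500
ρ = √|0.937500| = √0.937500 = 0.968
ρ < 1, so Jacobi converges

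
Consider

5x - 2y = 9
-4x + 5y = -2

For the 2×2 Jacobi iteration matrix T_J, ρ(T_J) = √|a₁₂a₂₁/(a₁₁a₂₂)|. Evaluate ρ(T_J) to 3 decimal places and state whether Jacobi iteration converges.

a₁₂a₂₁/(a₁₁a₂₂) = (-2)·(-4) / ((5)·(5)) = 0.320000
ρ = √|0.320000| = √0.320000 = 0.566
ρ < 1, so Jacobi converges

0.566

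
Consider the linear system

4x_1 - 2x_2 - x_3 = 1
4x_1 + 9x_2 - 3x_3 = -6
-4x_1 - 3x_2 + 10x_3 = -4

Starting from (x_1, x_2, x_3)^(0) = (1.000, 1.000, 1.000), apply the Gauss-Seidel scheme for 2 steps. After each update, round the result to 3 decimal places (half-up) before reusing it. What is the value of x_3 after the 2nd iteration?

Iteration 1:
  x_1 = (1 - (-2)·1.000 - (-1)·1.000) / (4) = 1.000
  x_2 = (-6 - (4)·1.000 - (-3)·1.000) / (9) = -0.778
  x_3 = (-4 - (-4)·1.000 - (-3)·-0.778) / (10) = -0.233
Iteration 2:
  x_1 = (1 - (-2)·-0.778 - (-1)·-0.233) / (4) = -0.197
  x_2 = (-6 - (4)·-0.197 - (-3)·-0.233) / (9) = -0.657
  x_3 = (-4 - (-4)·-0.197 - (-3)·-0.657) / (10) = -0.676

-0.676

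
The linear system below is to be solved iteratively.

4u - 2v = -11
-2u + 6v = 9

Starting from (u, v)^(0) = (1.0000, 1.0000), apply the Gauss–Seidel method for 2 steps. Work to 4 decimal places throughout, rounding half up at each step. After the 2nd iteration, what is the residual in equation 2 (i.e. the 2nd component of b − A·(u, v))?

Iteration 1:
  u = (-11 - (-2)·1.0000) / (4) = -2.2500
  v = (9 - (-2)·-2.2500) / (6) = 0.7500
Iteration 2:
  u = (-11 - (-2)·0.7500) / (4) = -2.3750
  v = (9 - (-2)·-2.3750) / (6) = 0.7083
Residual b − A·x = (-0.0834, 0.0002)

0.0002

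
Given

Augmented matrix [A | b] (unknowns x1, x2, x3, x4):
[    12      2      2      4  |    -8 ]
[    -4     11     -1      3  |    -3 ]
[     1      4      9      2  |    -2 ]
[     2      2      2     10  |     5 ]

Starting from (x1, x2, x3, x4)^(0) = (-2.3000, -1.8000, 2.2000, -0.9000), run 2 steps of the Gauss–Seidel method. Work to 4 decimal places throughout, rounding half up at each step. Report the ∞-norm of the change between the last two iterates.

Iteration 1:
  x1 = (-8 - (2)·-1.8000 - (2)·2.2000 - (4)·-0.9000) / (12) = -0.4333
  x2 = (-3 - (-4)·-0.4333 - (-1)·2.2000 - (3)·-0.9000) / (11) = 0.0152
  x3 = (-2 - (1)·-0.4333 - (4)·0.0152 - (2)·-0.9000) / (9) = 0.0192
  x4 = (5 - (2)·-0.4333 - (2)·0.0152 - (2)·0.0192) / (10) = 0.5798
Iteration 2:
  x1 = (-8 - (2)·0.0152 - (2)·0.0192 - (4)·0.5798) / (12) = -0.8657
  x2 = (-3 - (-4)·-0.8657 - (-1)·0.0192 - (3)·0.5798) / (11) = -0.7439
  x3 = (-2 - (1)·-0.8657 - (4)·-0.7439 - (2)·0.5798) / (9) = 0.0757
  x4 = (5 - (2)·-0.8657 - (2)·-0.7439 - (2)·0.0757) / (10) = 0.8068
Change: (-0.4324, -0.7591, 0.0565, 0.2270) → max |·| = 0.7591

0.7591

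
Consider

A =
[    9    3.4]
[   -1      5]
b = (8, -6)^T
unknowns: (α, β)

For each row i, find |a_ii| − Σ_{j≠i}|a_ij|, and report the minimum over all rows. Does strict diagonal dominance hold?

row 1: |9| − (3.4) = 5.6
row 2: |5| − (1) = 4
minimum over rows = 4 → strictly diagonally dominant (convergence guaranteed)

4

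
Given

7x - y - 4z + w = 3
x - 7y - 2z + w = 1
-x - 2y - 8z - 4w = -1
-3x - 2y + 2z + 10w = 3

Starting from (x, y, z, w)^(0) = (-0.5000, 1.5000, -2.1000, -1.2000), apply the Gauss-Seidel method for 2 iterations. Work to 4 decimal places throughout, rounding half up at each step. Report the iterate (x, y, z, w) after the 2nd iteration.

Iteration 1:
  x = (3 - (-1)·1.5000 - (-4)·-2.1000 - (1)·-1.2000) / (7) = -0.3857
  y = (1 - (1)·-0.3857 - (-2)·-2.1000 - (1)·-1.2000) / (-7) = 0.2306
  z = (-1 - (-1)·-0.3857 - (-2)·0.2306 - (-4)·-1.2000) / (-8) = 0.7156
  w = (3 - (-3)·-0.3857 - (-2)·0.2306 - (2)·0.7156) / (10) = 0.0873
Iteration 2:
  x = (3 - (-1)·0.2306 - (-4)·0.7156 - (1)·0.0873) / (7) = 0.8580
  y = (1 - (1)·0.8580 - (-2)·0.7156 - (1)·0.0873) / (-7) = -0.2123
  z = (-1 - (-1)·0.8580 - (-2)·-0.2123 - (-4)·0.0873) / (-8) = 0.0272
  w = (3 - (-3)·0.8580 - (-2)·-0.2123 - (2)·0.0272) / (10) = 0.5095

(0.8580, -0.2123, 0.0272, 0.5095)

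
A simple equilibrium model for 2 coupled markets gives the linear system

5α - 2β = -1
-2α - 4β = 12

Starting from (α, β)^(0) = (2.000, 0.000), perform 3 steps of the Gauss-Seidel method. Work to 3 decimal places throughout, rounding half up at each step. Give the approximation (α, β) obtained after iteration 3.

(-1.128, -2.436)

Iteration 1:
  α = (-1 - (-2)·0.000) / (5) = -0.200
  β = (12 - (-2)·-0.200) / (-4) = -2.900
Iteration 2:
  α = (-1 - (-2)·-2.900) / (5) = -1.360
  β = (12 - (-2)·-1.360) / (-4) = -2.320
Iteration 3:
  α = (-1 - (-2)·-2.320) / (5) = -1.128
  β = (12 - (-2)·-1.128) / (-4) = -2.436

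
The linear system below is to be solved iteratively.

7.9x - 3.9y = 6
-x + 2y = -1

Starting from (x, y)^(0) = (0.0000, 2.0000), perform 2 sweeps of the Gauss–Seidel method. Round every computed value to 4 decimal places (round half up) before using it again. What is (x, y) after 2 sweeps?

Iteration 1:
  x = (6 - (-3.9)·2.0000) / (7.9) = 1.7468
  y = (-1 - (-1)·1.7468) / (2) = 0.3734
Iteration 2:
  x = (6 - (-3.9)·0.3734) / (7.9) = 0.9438
  y = (-1 - (-1)·0.9438) / (2) = -0.0281

(0.9438, -0.0281)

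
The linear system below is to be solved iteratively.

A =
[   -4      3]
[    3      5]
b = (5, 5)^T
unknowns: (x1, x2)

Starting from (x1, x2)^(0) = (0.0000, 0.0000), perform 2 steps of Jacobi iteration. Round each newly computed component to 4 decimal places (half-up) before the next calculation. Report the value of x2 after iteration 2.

1.7500

Iteration 1:
  x1 = (5 - (3)·0.0000) / (-4) = -1.2500
  x2 = (5 - (3)·0.0000) / (5) = 1.0000
Iteration 2:
  x1 = (5 - (3)·1.0000) / (-4) = -0.5000
  x2 = (5 - (3)·-1.2500) / (5) = 1.7500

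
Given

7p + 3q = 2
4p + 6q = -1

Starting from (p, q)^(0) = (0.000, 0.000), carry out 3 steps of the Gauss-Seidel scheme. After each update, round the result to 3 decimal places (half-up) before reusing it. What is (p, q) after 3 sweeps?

Iteration 1:
  p = (2 - (3)·0.000) / (7) = 0.286
  q = (-1 - (4)·0.286) / (6) = -0.357
Iteration 2:
  p = (2 - (3)·-0.357) / (7) = 0.439
  q = (-1 - (4)·0.439) / (6) = -0.459
Iteration 3:
  p = (2 - (3)·-0.459) / (7) = 0.482
  q = (-1 - (4)·0.482) / (6) = -0.488

(0.482, -0.488)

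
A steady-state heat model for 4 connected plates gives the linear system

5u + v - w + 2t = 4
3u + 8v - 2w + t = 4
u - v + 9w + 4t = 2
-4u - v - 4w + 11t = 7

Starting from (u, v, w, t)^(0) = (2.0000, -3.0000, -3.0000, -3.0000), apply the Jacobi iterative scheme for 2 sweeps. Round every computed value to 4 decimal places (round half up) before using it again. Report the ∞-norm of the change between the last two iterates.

1.6705

Iteration 1:
  u = (4 - (1)·-3.0000 - (-1)·-3.0000 - (2)·-3.0000) / (5) = 2.0000
  v = (4 - (3)·2.0000 - (-2)·-3.0000 - (1)·-3.0000) / (8) = -0.6250
  w = (2 - (1)·2.0000 - (-1)·-3.0000 - (4)·-3.0000) / (9) = 1.0000
  t = (7 - (-4)·2.0000 - (-1)·-3.0000 - (-4)·-3.0000) / (11) = 0.0000
Iteration 2:
  u = (4 - (1)·-0.6250 - (-1)·1.0000 - (2)·0.0000) / (5) = 1.1250
  v = (4 - (3)·2.0000 - (-2)·1.0000 - (1)·0.0000) / (8) = 0.0000
  w = (2 - (1)·2.0000 - (-1)·-0.6250 - (4)·0.0000) / (9) = -0.0694
  t = (7 - (-4)·2.0000 - (-1)·-0.6250 - (-4)·1.0000) / (11) = 1.6705
Change: (-0.8750, 0.6250, -1.0694, 1.6705) → max |·| = 1.6705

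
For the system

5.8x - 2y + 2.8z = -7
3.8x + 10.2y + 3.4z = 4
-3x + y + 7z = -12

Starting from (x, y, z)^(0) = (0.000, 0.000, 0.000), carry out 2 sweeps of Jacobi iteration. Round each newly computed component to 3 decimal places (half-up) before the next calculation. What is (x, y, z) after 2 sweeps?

(-0.244, 1.413, -2.288)

Iteration 1:
  x = (-7 - (-2)·0.000 - (2.8)·0.000) / (5.8) = -1.207
  y = (4 - (3.8)·0.000 - (3.4)·0.000) / (10.2) = 0.392
  z = (-12 - (-3)·0.000 - (1)·0.000) / (7) = -1.714
Iteration 2:
  x = (-7 - (-2)·0.392 - (2.8)·-1.714) / (5.8) = -0.244
  y = (4 - (3.8)·-1.207 - (3.4)·-1.714) / (10.2) = 1.413
  z = (-12 - (-3)·-1.207 - (1)·0.392) / (7) = -2.288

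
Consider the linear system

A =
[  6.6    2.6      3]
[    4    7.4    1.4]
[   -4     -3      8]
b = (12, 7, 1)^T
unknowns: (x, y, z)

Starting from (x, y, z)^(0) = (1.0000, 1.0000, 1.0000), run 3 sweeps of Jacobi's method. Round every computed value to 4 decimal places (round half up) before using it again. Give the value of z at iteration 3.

Iteration 1:
  x = (12 - (2.6)·1.0000 - (3)·1.0000) / (6.6) = 0.9697
  y = (7 - (4)·1.0000 - (1.4)·1.0000) / (7.4) = 0.2162
  z = (1 - (-4)·1.0000 - (-3)·1.0000) / (8) = 1.0000
Iteration 2:
  x = (12 - (2.6)·0.2162 - (3)·1.0000) / (6.6) = 1.2785
  y = (7 - (4)·0.9697 - (1.4)·1.0000) / (7.4) = 0.2326
  z = (1 - (-4)·0.9697 - (-3)·0.2162) / (8) = 0.6909
Iteration 3:
  x = (12 - (2.6)·0.2326 - (3)·0.6909) / (6.6) = 1.4125
  y = (7 - (4)·1.2785 - (1.4)·0.6909) / (7.4) = 0.1242
  z = (1 - (-4)·1.2785 - (-3)·0.2326) / (8) = 0.8515

0.8515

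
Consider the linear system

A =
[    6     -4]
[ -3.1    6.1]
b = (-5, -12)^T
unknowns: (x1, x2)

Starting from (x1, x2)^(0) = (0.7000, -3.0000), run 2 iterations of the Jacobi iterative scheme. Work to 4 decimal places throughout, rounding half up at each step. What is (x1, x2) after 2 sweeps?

Iteration 1:
  x1 = (-5 - (-4)·-3.0000) / (6) = -2.8333
  x2 = (-12 - (-3.1)·0.7000) / (6.1) = -1.6115
Iteration 2:
  x1 = (-5 - (-4)·-1.6115) / (6) = -1.9077
  x2 = (-12 - (-3.1)·-2.8333) / (6.1) = -3.4071

(-1.9077, -3.4071)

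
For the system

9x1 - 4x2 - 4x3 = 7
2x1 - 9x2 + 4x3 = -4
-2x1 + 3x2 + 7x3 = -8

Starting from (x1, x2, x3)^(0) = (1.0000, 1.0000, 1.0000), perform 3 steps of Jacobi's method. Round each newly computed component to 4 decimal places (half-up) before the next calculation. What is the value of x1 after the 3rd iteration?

0.3780

Iteration 1:
  x1 = (7 - (-4)·1.0000 - (-4)·1.0000) / (9) = 1.6667
  x2 = (-4 - (2)·1.0000 - (4)·1.0000) / (-9) = 1.1111
  x3 = (-8 - (-2)·1.0000 - (3)·1.0000) / (7) = -1.2857
Iteration 2:
  x1 = (7 - (-4)·1.1111 - (-4)·-1.2857) / (9) = 0.7002
  x2 = (-4 - (2)·1.6667 - (4)·-1.2857) / (-9) = 0.2434
  x3 = (-8 - (-2)·1.6667 - (3)·1.1111) / (7) = -1.1428
Iteration 3:
  x1 = (7 - (-4)·0.2434 - (-4)·-1.1428) / (9) = 0.3780
  x2 = (-4 - (2)·0.7002 - (4)·-1.1428) / (-9) = 0.0921
  x3 = (-8 - (-2)·0.7002 - (3)·0.2434) / (7) = -1.0471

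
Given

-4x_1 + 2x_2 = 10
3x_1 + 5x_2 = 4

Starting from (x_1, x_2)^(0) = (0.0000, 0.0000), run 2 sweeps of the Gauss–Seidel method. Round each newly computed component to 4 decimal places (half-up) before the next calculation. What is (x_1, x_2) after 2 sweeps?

Iteration 1:
  x_1 = (10 - (2)·0.0000) / (-4) = -2.5000
  x_2 = (4 - (3)·-2.5000) / (5) = 2.3000
Iteration 2:
  x_1 = (10 - (2)·2.3000) / (-4) = -1.3500
  x_2 = (4 - (3)·-1.3500) / (5) = 1.6100

(-1.3500, 1.6100)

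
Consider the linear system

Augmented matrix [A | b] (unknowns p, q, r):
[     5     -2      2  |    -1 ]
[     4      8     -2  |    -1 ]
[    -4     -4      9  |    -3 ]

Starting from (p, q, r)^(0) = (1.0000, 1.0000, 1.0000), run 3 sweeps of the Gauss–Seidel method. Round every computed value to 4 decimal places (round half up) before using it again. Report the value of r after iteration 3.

-0.4618

Iteration 1:
  p = (-1 - (-2)·1.0000 - (2)·1.0000) / (5) = -0.2000
  q = (-1 - (4)·-0.2000 - (-2)·1.0000) / (8) = 0.2250
  r = (-3 - (-4)·-0.2000 - (-4)·0.2250) / (9) = -0.3222
Iteration 2:
  p = (-1 - (-2)·0.2250 - (2)·-0.3222) / (5) = 0.0189
  q = (-1 - (4)·0.0189 - (-2)·-0.3222) / (8) = -0.2150
  r = (-3 - (-4)·0.0189 - (-4)·-0.2150) / (9) = -0.4205
Iteration 3:
  p = (-1 - (-2)·-0.2150 - (2)·-0.4205) / (5) = -0.1178
  q = (-1 - (4)·-0.1178 - (-2)·-0.4205) / (8) = -0.1712
  r = (-3 - (-4)·-0.1178 - (-4)·-0.1712) / (9) = -0.4618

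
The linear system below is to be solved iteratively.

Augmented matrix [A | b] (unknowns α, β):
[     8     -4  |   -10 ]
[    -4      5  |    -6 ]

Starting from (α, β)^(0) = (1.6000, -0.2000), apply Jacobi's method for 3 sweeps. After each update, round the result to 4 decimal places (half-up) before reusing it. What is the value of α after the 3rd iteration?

Iteration 1:
  α = (-10 - (-4)·-0.2000) / (8) = -1.3500
  β = (-6 - (-4)·1.6000) / (5) = 0.0800
Iteration 2:
  α = (-10 - (-4)·0.0800) / (8) = -1.2100
  β = (-6 - (-4)·-1.3500) / (5) = -2.2800
Iteration 3:
  α = (-10 - (-4)·-2.2800) / (8) = -2.3900
  β = (-6 - (-4)·-1.2100) / (5) = -2.1680

-2.3900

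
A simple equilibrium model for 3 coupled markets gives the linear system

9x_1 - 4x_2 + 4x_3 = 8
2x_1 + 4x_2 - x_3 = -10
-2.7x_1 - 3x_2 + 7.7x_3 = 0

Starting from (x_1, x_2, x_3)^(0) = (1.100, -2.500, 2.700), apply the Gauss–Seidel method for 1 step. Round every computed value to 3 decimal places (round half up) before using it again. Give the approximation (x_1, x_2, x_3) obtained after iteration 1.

(-1.422, -1.114, -0.933)

Iteration 1:
  x_1 = (8 - (-4)·-2.500 - (4)·2.700) / (9) = -1.422
  x_2 = (-10 - (2)·-1.422 - (-1)·2.700) / (4) = -1.114
  x_3 = (0 - (-2.7)·-1.422 - (-3)·-1.114) / (7.7) = -0.933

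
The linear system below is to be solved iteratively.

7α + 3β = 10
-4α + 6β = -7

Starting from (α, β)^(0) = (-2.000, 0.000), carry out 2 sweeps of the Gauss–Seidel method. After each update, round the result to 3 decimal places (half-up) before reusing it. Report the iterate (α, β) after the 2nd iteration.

Iteration 1:
  α = (10 - (3)·0.000) / (7) = 1.429
  β = (-7 - (-4)·1.429) / (6) = -0.214
Iteration 2:
  α = (10 - (3)·-0.214) / (7) = 1.520
  β = (-7 - (-4)·1.520) / (6) = -0.153

(1.520, -0.153)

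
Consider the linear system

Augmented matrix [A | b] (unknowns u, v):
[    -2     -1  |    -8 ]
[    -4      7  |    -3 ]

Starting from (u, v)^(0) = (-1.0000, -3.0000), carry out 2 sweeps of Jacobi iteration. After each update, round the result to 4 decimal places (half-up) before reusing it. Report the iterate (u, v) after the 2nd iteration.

Iteration 1:
  u = (-8 - (-1)·-3.0000) / (-2) = 5.5000
  v = (-3 - (-4)·-1.0000) / (7) = -1.0000
Iteration 2:
  u = (-8 - (-1)·-1.0000) / (-2) = 4.5000
  v = (-3 - (-4)·5.5000) / (7) = 2.7143

(4.5000, 2.7143)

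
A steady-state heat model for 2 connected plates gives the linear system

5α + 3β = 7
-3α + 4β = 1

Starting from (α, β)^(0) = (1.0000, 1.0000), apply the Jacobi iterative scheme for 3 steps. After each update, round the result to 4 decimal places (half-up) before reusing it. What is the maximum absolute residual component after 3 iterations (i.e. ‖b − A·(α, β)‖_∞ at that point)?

0.2700

Iteration 1:
  α = (7 - (3)·1.0000) / (5) = 0.8000
  β = (1 - (-3)·1.0000) / (4) = 1.0000
Iteration 2:
  α = (7 - (3)·1.0000) / (5) = 0.8000
  β = (1 - (-3)·0.8000) / (4) = 0.8500
Iteration 3:
  α = (7 - (3)·0.8500) / (5) = 0.8900
  β = (1 - (-3)·0.8000) / (4) = 0.8500
Residual b − A·x = (0.0000, 0.2700); ∞-norm = 0.2700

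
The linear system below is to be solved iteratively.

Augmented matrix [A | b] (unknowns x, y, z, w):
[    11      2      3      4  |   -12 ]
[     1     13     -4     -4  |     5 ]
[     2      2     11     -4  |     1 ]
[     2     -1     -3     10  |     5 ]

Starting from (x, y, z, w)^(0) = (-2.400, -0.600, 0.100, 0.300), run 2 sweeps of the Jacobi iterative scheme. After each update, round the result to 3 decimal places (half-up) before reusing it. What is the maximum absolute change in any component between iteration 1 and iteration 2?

Iteration 1:
  x = (-12 - (2)·-0.600 - (3)·0.100 - (4)·0.300) / (11) = -1.118
  y = (5 - (1)·-2.400 - (-4)·0.100 - (-4)·0.300) / (13) = 0.692
  z = (1 - (2)·-2.400 - (2)·-0.600 - (-4)·0.300) / (11) = 0.745
  w = (5 - (2)·-2.400 - (-1)·-0.600 - (-3)·0.100) / (10) = 0.950
Iteration 2:
  x = (-12 - (2)·0.692 - (3)·0.745 - (4)·0.950) / (11) = -1.765
  y = (5 - (1)·-1.118 - (-4)·0.745 - (-4)·0.950) / (13) = 0.992
  z = (1 - (2)·-1.118 - (2)·0.692 - (-4)·0.950) / (11) = 0.514
  w = (5 - (2)·-1.118 - (-1)·0.692 - (-3)·0.745) / (10) = 1.016
Change: (-0.647, 0.300, -0.231, 0.066) → max |·| = 0.647

0.647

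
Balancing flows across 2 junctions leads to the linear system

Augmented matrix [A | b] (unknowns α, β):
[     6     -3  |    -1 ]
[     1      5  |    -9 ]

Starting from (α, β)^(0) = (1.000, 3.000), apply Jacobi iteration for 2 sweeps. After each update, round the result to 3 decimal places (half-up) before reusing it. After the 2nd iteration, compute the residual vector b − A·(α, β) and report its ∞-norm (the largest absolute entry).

Iteration 1:
  α = (-1 - (-3)·3.000) / (6) = 1.333
  β = (-9 - (1)·1.000) / (5) = -2.000
Iteration 2:
  α = (-1 - (-3)·-2.000) / (6) = -1.167
  β = (-9 - (1)·1.333) / (5) = -2.067
Residual b − A·x = (-0.199, 2.502); ∞-norm = 2.502

2.502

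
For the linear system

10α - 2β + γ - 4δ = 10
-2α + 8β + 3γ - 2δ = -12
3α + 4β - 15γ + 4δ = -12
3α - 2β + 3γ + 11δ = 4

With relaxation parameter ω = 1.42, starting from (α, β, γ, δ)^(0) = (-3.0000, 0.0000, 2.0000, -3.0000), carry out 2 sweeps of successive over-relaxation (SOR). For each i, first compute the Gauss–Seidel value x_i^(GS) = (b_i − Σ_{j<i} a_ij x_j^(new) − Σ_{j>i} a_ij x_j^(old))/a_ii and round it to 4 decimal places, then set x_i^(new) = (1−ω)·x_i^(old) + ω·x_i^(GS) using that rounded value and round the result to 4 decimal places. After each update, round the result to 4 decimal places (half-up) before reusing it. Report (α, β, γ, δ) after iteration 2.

Iteration 1:
  α: GS value = (10 - (-2)·0.0000 - (1)·2.0000 - (-4)·-3.0000) / (10) = -0.4000;  α ← (1−ω)·-3.0000 + ω·-0.4000 = 0.6920
  β: GS value = (-12 - (-2)·0.6920 - (3)·2.0000 - (-2)·-3.0000) / (8) = -2.8270;  β ← (1−ω)·0.0000 + ω·-2.8270 = -4.0143
  γ: GS value = (-12 - (3)·0.6920 - (4)·-4.0143 - (4)·-3.0000) / (-15) = -0.9321;  γ ← (1−ω)·2.0000 + ω·-0.9321 = -2.1636
  δ: GS value = (4 - (3)·0.6920 - (-2)·-4.0143 - (3)·-2.1636) / (11) = 0.0351;  δ ← (1−ω)·-3.0000 + ω·0.0351 = 1.3098
Iteration 2:
  α: GS value = (10 - (-2)·-4.0143 - (1)·-2.1636 - (-4)·1.3098) / (10) = 0.9374;  α ← (1−ω)·0.6920 + ω·0.9374 = 1.0405
  β: GS value = (-12 - (-2)·1.0405 - (3)·-2.1636 - (-2)·1.3098) / (8) = -0.1011;  β ← (1−ω)·-4.0143 + ω·-0.1011 = 1.5424
  γ: GS value = (-12 - (3)·1.0405 - (4)·1.5424 - (4)·1.3098) / (-15) = 1.7687;  γ ← (1−ω)·-2.1636 + ω·1.7687 = 3.4203
  δ: GS value = (4 - (3)·1.0405 - (-2)·1.5424 - (3)·3.4203) / (11) = -0.5725;  δ ← (1−ω)·1.3098 + ω·-0.5725 = -1.3631

(1.0405, 1.5424, 3.4203, -1.3631)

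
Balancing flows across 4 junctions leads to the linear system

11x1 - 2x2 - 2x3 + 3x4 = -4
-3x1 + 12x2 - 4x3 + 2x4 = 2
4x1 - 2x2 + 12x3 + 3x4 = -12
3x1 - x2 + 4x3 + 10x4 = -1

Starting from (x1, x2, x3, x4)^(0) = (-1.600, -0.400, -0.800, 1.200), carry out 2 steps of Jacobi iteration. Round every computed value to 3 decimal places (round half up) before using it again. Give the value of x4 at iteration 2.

0.436

Iteration 1:
  x1 = (-4 - (-2)·-0.400 - (-2)·-0.800 - (3)·1.200) / (11) = -0.909
  x2 = (2 - (-3)·-1.600 - (-4)·-0.800 - (2)·1.200) / (12) = -0.700
  x3 = (-12 - (4)·-1.600 - (-2)·-0.400 - (3)·1.200) / (12) = -0.833
  x4 = (-1 - (3)·-1.600 - (-1)·-0.400 - (4)·-0.800) / (10) = 0.660
Iteration 2:
  x1 = (-4 - (-2)·-0.700 - (-2)·-0.833 - (3)·0.660) / (11) = -0.822
  x2 = (2 - (-3)·-0.909 - (-4)·-0.833 - (2)·0.660) / (12) = -0.448
  x3 = (-12 - (4)·-0.909 - (-2)·-0.700 - (3)·0.660) / (12) = -0.979
  x4 = (-1 - (3)·-0.909 - (-1)·-0.700 - (4)·-0.833) / (10) = 0.436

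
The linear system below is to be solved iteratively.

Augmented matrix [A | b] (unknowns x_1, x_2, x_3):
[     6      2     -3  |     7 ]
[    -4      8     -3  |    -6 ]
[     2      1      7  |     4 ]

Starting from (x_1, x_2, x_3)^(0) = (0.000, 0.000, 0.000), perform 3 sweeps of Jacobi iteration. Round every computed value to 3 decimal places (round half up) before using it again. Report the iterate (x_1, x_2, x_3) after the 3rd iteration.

Iteration 1:
  x_1 = (7 - (2)·0.000 - (-3)·0.000) / (6) = 1.167
  x_2 = (-6 - (-4)·0.000 - (-3)·0.000) / (8) = -0.750
  x_3 = (4 - (2)·0.000 - (1)·0.000) / (7) = 0.571
Iteration 2:
  x_1 = (7 - (2)·-0.750 - (-3)·0.571) / (6) = 1.702
  x_2 = (-6 - (-4)·1.167 - (-3)·0.571) / (8) = 0.048
  x_3 = (4 - (2)·1.167 - (1)·-0.750) / (7) = 0.345
Iteration 3:
  x_1 = (7 - (2)·0.048 - (-3)·0.345) / (6) = 1.323
  x_2 = (-6 - (-4)·1.702 - (-3)·0.345) / (8) = 0.230
  x_3 = (4 - (2)·1.702 - (1)·0.048) / (7) = 0.078

(1.323, 0.230, 0.078)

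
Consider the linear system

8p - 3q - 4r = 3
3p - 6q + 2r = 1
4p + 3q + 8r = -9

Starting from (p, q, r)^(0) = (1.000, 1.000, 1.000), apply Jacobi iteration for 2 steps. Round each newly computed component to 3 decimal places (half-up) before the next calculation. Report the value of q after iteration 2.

Iteration 1:
  p = (3 - (-3)·1.000 - (-4)·1.000) / (8) = 1.250
  q = (1 - (3)·1.000 - (2)·1.000) / (-6) = 0.667
  r = (-9 - (4)·1.000 - (3)·1.000) / (8) = -2.000
Iteration 2:
  p = (3 - (-3)·0.667 - (-4)·-2.000) / (8) = -0.375
  q = (1 - (3)·1.250 - (2)·-2.000) / (-6) = -0.208
  r = (-9 - (4)·1.250 - (3)·0.667) / (8) = -2.000

-0.208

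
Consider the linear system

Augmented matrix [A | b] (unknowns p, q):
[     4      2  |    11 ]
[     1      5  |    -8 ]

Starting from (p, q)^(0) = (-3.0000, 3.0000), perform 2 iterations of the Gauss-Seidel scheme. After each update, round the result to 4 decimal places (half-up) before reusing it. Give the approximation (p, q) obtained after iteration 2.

Iteration 1:
  p = (11 - (2)·3.0000) / (4) = 1.2500
  q = (-8 - (1)·1.2500) / (5) = -1.8500
Iteration 2:
  p = (11 - (2)·-1.8500) / (4) = 3.6750
  q = (-8 - (1)·3.6750) / (5) = -2.3350

(3.6750, -2.3350)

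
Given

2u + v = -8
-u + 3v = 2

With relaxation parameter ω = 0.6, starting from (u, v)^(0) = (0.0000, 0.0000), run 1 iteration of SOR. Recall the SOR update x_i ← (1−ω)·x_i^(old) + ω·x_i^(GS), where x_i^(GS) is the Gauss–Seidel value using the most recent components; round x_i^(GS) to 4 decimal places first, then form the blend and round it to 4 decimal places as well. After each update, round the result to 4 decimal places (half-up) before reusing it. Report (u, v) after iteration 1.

Iteration 1:
  u: GS value = (-8 - (1)·0.0000) / (2) = -4.0000;  u ← (1−ω)·0.0000 + ω·-4.0000 = -2.4000
  v: GS value = (2 - (-1)·-2.4000) / (3) = -0.1333;  v ← (1−ω)·0.0000 + ω·-0.1333 = -0.0800

(-2.4000, -0.0800)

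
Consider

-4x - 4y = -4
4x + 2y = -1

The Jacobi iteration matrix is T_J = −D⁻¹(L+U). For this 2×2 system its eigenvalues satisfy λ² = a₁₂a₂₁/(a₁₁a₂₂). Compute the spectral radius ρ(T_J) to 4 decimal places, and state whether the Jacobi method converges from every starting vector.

a₁₂a₂₁/(a₁₁a₂₂) = (-4)·(4) / ((-4)·(2)) = 2.000000
ρ = √|2.000000| = √2.000000 = 1.4142
ρ > 1, so Jacobi diverges

1.4142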